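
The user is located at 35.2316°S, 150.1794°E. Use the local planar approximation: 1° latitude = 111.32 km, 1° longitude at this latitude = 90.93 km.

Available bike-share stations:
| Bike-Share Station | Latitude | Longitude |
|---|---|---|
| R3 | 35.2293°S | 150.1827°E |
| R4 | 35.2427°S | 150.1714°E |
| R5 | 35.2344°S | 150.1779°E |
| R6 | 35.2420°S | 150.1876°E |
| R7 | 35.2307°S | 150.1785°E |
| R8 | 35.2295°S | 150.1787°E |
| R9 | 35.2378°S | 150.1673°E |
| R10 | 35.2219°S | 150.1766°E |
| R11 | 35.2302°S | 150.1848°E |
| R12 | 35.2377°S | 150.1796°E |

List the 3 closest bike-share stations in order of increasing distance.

Distances from 35.2316°S, 150.1794°E:
R3: √((0.0023·111.32)² + (0.0033·90.93)²) = √(0.065554 + 0.090041) = 0.3945 km
R4: √((-0.0111·111.32)² + (-0.0080·90.93)²) = √(1.526836 + 0.529169) = 1.4339 km
R5: √((-0.0028·111.32)² + (-0.0015·90.93)²) = √(0.097154 + 0.018604) = 0.3402 km
R6: √((-0.0104·111.32)² + (0.0082·90.93)²) = √(1.340334 + 0.555958) = 1.3771 km
R7: √((0.0009·111.32)² + (-0.0009·90.93)²) = √(0.010038 + 0.006697) = 0.1294 km
R8: √((0.0021·111.32)² + (-0.0007·90.93)²) = √(0.054649 + 0.004051) = 0.2423 km
R9: √((-0.0062·111.32)² + (-0.0121·90.93)²) = √(0.476354 + 1.210557) = 1.2988 km
R10: √((0.0097·111.32)² + (-0.0028·90.93)²) = √(1.165977 + 0.064823) = 1.1094 km
R11: √((0.0014·111.32)² + (0.0054·90.93)²) = √(0.024289 + 0.241103) = 0.5152 km
R12: √((-0.0061·111.32)² + (0.0002·90.93)²) = √(0.461112 + 0.000331) = 0.6793 km
Sorted: R7 (0.1294 km) < R8 (0.2423 km) < R5 (0.3402 km) < R3 (0.3945 km) < R11 (0.5152 km) < …

R7, R8, R5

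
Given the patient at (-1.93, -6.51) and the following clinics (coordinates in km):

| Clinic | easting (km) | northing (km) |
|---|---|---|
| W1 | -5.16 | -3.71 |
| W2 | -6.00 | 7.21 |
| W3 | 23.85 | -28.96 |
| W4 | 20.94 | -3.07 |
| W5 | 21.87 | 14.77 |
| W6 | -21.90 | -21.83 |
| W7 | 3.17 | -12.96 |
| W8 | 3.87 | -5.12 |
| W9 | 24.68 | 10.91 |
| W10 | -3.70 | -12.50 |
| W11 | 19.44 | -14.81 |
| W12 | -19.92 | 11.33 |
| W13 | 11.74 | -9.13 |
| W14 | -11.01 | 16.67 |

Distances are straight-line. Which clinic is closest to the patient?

Distances from (-1.93, -6.51):
W1: 4.27 km
W2: 14.31 km
W3: 34.18 km
W4: 23.13 km
W5: 31.93 km
W6: 25.17 km
W7: 8.22 km
W8: 5.96 km
W9: 31.80 km
W10: 6.25 km
W11: 22.93 km
W12: 25.34 km
W13: 13.92 km
W14: 24.89 km
Minimum: W1 at 4.27 km.

W1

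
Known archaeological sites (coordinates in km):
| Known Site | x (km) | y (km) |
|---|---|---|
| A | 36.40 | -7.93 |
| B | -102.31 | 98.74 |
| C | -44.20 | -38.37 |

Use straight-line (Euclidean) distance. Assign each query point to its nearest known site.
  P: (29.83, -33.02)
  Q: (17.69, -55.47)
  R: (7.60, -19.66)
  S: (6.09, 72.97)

P at (29.83, -33.02):
  A: 25.94 km
  B: 186.61 km
  C: 74.22 km
  → nearest: A (25.94 km)
Q at (17.69, -55.47):
  A: 51.09 km
  B: 195.40 km
  C: 64.21 km
  → nearest: A (51.09 km)
R at (7.60, -19.66):
  A: 31.10 km
  B: 161.55 km
  C: 55.08 km
  → nearest: A (31.10 km)
S at (6.09, 72.97):
  A: 86.39 km
  B: 111.42 km
  C: 122.17 km
  → nearest: A (86.39 km)

P→A; Q→A; R→A; S→A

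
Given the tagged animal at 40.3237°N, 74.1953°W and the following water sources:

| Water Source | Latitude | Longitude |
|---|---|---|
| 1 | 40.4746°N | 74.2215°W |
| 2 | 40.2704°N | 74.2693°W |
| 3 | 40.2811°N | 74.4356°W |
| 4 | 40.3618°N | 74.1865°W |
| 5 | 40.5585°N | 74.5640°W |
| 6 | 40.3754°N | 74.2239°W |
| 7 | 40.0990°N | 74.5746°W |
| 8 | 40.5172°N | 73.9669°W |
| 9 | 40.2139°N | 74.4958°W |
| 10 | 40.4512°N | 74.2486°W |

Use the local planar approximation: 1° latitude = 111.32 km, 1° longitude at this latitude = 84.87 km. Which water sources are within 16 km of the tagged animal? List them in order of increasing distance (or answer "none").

Distances from 40.3237°N, 74.1953°W:
1: √((0.1509·111.32)² + (-0.0262·84.87)²) = √(282.179120 + 4.944370) = 16.9447 km
2: √((-0.0533·111.32)² + (-0.0740·84.87)²) = √(35.204713 + 39.443173) = 8.6399 km
3: √((-0.0426·111.32)² + (-0.2403·84.87)²) = √(22.488764 + 415.925882) = 20.9384 km
4: √((0.0381·111.32)² + (0.0088·84.87)²) = √(17.988558 + 0.557794) = 4.3065 km
5: √((0.2348·111.32)² + (-0.3687·84.87)²) = √(683.191698 + 979.162290) = 40.7720 km
6: √((0.0517·111.32)² + (-0.0286·84.87)²) = √(33.122833 + 5.891698) = 6.2462 km
7: √((-0.2247·111.32)² + (-0.3793·84.87)²) = √(625.680385 + 1036.272778) = 40.7671 km
8: √((0.1935·111.32)² + (0.2284·84.87)²) = √(463.989694 + 375.751397) = 28.9783 km
9: √((-0.1098·111.32)² + (-0.3005·84.87)²) = √(149.400164 + 650.425197) = 28.2812 km
10: √((0.1275·111.32)² + (-0.0533·84.87)²) = √(201.449765 + 20.462695) = 14.8967 km
Threshold 16 km: 4 (4.3065 km), 6 (6.2462 km), 2 (8.6399 km), 10 (14.8967 km) are within range.

4, 6, 2, 10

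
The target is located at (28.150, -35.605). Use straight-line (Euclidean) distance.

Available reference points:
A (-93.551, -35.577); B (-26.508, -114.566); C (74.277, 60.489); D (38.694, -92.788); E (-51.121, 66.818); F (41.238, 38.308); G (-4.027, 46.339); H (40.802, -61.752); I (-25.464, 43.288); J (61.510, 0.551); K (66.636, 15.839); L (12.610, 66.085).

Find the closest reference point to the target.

Distances from (28.150, -35.605):
A: 121.701
B: 96.033
C: 106.592
D: 58.147
E: 129.516
F: 75.063
G: 88.035
H: 29.047
I: 95.386
J: 49.195
K: 64.247
L: 102.871
Minimum: H at 29.047.

H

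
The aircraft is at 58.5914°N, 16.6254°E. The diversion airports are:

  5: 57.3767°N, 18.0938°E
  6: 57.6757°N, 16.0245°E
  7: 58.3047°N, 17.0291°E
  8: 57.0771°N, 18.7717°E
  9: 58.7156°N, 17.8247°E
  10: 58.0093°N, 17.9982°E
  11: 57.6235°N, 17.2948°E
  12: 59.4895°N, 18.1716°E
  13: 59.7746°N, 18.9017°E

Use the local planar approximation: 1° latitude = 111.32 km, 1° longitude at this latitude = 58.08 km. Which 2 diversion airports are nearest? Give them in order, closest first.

Distances from 58.5914°N, 16.6254°E:
5: √((-1.2147·111.32)² + (1.4684·58.08)²) = √(18284.557658 + 7273.475278) = 159.8688 km
6: √((-0.9157·111.32)² + (-0.6009·58.08)²) = √(10390.891827 + 1218.028986) = 107.7447 km
7: √((-0.2867·111.32)² + (0.4037·58.08)²) = √(1018.595566 + 549.756932) = 39.6024 km
8: √((-1.5143·111.32)² + (2.1463·58.08)²) = √(28416.477378 + 15539.393578) = 209.6566 km
9: √((0.1242·111.32)² + (1.1993·58.08)²) = √(191.156727 + 4851.866948) = 71.0142 km
10: √((-0.5821·111.32)² + (1.3728·58.08)²) = √(4198.958612 + 6357.227544) = 102.7433 km
11: √((-0.9679·111.32)² + (0.6694·58.08)²) = √(11609.335845 + 1511.557357) = 114.5465 km
12: √((0.8981·111.32)² + (1.5462·58.08)²) = √(9995.298953 + 8064.631972) = 134.3872 km
13: √((1.1832·111.32)² + (2.2763·58.08)²) = √(17348.531433 + 17478.824114) = 186.6209 km
Sorted: 7 (39.6024 km) < 9 (71.0142 km) < 10 (102.7433 km) < 6 (107.7447 km) < …

7, 9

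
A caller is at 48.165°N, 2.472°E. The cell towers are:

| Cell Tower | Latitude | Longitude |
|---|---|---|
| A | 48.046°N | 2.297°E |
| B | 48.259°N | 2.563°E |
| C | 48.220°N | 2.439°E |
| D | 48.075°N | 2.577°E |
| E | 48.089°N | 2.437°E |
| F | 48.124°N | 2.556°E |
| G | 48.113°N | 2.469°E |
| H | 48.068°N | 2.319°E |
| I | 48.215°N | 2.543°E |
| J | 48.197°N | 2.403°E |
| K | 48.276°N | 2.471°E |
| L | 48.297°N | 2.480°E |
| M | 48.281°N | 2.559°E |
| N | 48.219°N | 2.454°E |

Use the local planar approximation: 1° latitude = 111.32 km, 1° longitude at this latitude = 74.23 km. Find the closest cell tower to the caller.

G

Distances from 48.165°N, 2.472°E:
A: 18.553 km
B: 12.455 km
C: 6.594 km
D: 12.694 km
E: 8.850 km
F: 7.727 km
G: 5.793 km
H: 15.671 km
I: 7.665 km
J: 6.239 km
K: 12.357 km
L: 14.706 km
M: 14.438 km
N: 6.158 km
Minimum: G at 5.793 km.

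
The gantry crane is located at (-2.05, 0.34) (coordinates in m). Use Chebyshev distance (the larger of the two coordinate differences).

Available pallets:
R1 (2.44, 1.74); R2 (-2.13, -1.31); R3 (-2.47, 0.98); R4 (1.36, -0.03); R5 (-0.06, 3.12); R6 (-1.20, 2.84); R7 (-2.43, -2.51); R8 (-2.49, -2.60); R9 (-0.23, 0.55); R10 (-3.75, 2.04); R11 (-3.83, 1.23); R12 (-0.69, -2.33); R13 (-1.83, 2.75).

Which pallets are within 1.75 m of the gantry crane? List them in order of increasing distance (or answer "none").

Distances from (-2.05, 0.34):
R1: max(|4.49|, |1.40|) = 4.49 m
R2: max(|-0.08|, |-1.65|) = 1.65 m
R3: max(|-0.42|, |0.64|) = 0.64 m
R4: max(|3.41|, |-0.37|) = 3.41 m
R5: max(|1.99|, |2.78|) = 2.78 m
R6: max(|0.85|, |2.50|) = 2.50 m
R7: max(|-0.38|, |-2.85|) = 2.85 m
R8: max(|-0.44|, |-2.94|) = 2.94 m
R9: max(|1.82|, |0.21|) = 1.82 m
R10: max(|-1.70|, |1.70|) = 1.70 m
R11: max(|-1.78|, |0.89|) = 1.78 m
R12: max(|1.36|, |-2.67|) = 2.67 m
R13: max(|0.22|, |2.41|) = 2.41 m
Threshold 1.75 m: R3 (0.64 m), R2 (1.65 m), R10 (1.70 m) are within range.

R3, R2, R10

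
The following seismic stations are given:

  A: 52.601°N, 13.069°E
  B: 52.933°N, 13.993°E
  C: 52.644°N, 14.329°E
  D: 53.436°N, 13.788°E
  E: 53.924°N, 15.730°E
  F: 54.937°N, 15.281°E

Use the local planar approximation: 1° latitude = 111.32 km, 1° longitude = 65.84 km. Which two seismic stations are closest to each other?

Pairwise distances:
A–B: 71.183 km
A–C: 83.096 km
A–D: 104.312 km
A–E: 228.879 km
A–F: 298.049 km
B–C: 39.044 km
B–D: 57.598 km
B–E: 158.900 km
B–F: 238.660 km
C–D: 95.089 km
C–E: 169.741 km
C–F: 262.840 km
D–E: 138.923 km
D–F: 193.861 km
E–F: 116.578 km
Closest pair: B–C at 39.044 km.

B and C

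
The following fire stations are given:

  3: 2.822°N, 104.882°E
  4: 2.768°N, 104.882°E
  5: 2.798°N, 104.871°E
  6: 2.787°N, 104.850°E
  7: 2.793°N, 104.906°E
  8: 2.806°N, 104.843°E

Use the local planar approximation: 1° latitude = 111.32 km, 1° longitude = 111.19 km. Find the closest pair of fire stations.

Pairwise distances:
3–4: 6.011 km
3–5: 2.938 km
3–6: 5.276 km
3–7: 4.188 km
3–8: 4.688 km
4–5: 3.557 km
4–6: 4.139 km
4–7: 3.856 km
4–8: 6.058 km
5–6: 2.637 km
5–7: 3.931 km
5–8: 3.238 km
6–7: 6.262 km
6–8: 2.254 km
7–8: 7.153 km
Closest pair: 6–8 at 2.254 km.

6 and 8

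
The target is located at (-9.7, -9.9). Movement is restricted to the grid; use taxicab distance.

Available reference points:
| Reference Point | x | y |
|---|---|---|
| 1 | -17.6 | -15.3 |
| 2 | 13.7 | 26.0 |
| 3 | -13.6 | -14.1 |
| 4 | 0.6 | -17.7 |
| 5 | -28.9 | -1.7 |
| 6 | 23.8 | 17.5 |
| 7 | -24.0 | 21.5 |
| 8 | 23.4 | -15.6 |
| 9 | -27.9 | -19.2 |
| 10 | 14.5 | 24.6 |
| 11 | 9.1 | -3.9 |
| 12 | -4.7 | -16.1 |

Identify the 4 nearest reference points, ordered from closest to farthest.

Distances from (-9.7, -9.9):
1: 13.3
2: 59.3
3: 8.1
4: 18.1
5: 27.4
6: 60.9
7: 45.7
8: 38.8
9: 27.5
10: 58.7
11: 24.8
12: 11.2
Sorted: 3 (8.1) < 12 (11.2) < 1 (13.3) < 4 (18.1) < 11 (24.8) < 5 (27.4) < …

3, 12, 1, 4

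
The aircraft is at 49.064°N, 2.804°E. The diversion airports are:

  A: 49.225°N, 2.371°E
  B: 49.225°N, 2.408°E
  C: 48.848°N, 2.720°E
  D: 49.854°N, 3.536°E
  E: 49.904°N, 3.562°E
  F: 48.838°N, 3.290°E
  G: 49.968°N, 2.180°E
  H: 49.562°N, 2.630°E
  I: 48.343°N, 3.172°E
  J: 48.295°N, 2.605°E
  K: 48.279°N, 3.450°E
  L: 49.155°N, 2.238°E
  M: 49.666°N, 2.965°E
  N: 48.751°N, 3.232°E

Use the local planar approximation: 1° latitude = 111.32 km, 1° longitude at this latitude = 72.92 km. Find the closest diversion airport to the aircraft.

Distances from 49.064°N, 2.804°E:
A: 36.306 km
B: 33.986 km
C: 24.813 km
D: 102.874 km
E: 108.623 km
F: 43.461 km
G: 110.442 km
H: 56.871 km
I: 84.629 km
J: 86.826 km
K: 99.274 km
L: 42.498 km
M: 68.035 km
N: 46.777 km
Minimum: C at 24.813 km.

C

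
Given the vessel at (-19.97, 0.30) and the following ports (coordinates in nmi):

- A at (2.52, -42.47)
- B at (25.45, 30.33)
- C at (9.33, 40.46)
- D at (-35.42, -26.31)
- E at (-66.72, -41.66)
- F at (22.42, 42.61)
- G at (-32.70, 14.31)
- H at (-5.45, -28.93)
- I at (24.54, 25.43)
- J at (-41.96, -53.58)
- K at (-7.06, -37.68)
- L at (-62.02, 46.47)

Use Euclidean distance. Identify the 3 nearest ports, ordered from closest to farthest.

G, D, H

Distances from (-19.97, 0.30):
A: √((22.49)² + (-42.77)²) = √(505.8001 + 1829.2729) = 48.32 nmi
B: √((45.42)² + (30.03)²) = √(2062.9764 + 901.8009) = 54.45 nmi
C: √((29.30)² + (40.16)²) = √(858.4900 + 1612.8256) = 49.71 nmi
D: √((-15.45)² + (-26.61)²) = √(238.7025 + 708.0921) = 30.77 nmi
E: √((-46.75)² + (-41.96)²) = √(2185.5625 + 1760.6416) = 62.82 nmi
F: √((42.39)² + (42.31)²) = √(1796.9121 + 1790.1361) = 59.89 nmi
G: √((-12.73)² + (14.01)²) = √(162.0529 + 196.2801) = 18.93 nmi
H: √((14.52)² + (-29.23)²) = √(210.8304 + 854.3929) = 32.64 nmi
I: √((44.51)² + (25.13)²) = √(1981.1401 + 631.5169) = 51.11 nmi
J: √((-21.99)² + (-53.88)²) = √(483.5601 + 2903.0544) = 58.19 nmi
K: √((12.91)² + (-37.98)²) = √(166.6681 + 1442.4804) = 40.11 nmi
L: √((-42.05)² + (46.17)²) = √(1768.2025 + 2131.6689) = 62.45 nmi
Sorted: G (18.93 nmi) < D (30.77 nmi) < H (32.64 nmi) < K (40.11 nmi) < A (48.32 nmi) < …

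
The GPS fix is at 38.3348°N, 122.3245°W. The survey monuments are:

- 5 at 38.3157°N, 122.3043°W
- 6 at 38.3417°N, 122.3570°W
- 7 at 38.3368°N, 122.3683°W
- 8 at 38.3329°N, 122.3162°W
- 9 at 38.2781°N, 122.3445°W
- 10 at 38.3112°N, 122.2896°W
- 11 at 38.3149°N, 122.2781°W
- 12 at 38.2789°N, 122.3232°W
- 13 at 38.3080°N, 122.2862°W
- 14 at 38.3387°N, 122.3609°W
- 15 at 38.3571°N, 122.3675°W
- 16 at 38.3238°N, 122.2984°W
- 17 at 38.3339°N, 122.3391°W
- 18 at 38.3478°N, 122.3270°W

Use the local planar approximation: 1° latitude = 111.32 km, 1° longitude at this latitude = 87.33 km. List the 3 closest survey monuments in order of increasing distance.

Distances from 38.3348°N, 122.3245°W:
5: 2.7627 km
6: 2.9403 km
7: 3.8315 km
8: 0.7551 km
9: 6.5490 km
10: 4.0238 km
11: 4.6181 km
12: 6.2238 km
13: 4.4819 km
14: 3.2083 km
15: 4.5015 km
16: 2.5874 km
17: 1.2789 km
18: 1.4635 km
Sorted: 8 (0.7551 km) < 17 (1.2789 km) < 18 (1.4635 km) < 16 (2.5874 km) < 5 (2.7627 km) < …

8, 17, 18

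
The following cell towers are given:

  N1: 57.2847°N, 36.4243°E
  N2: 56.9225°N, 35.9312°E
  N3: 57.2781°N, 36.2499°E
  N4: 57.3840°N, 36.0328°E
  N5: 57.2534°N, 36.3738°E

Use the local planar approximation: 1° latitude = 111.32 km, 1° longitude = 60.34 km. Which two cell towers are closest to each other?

Pairwise distances:
N1–N2: 50.1098 km
N1–N3: 10.5489 km
N1–N4: 26.0815 km
N1–N5: 4.6288 km
N2–N3: 44.0092 km
N2–N4: 51.7387 km
N2–N5: 45.4985 km
N3–N4: 17.6233 km
N3–N5: 7.9657 km
N4–N5: 25.1939 km
Closest pair: N1–N5 at 4.6288 km.

N1 and N5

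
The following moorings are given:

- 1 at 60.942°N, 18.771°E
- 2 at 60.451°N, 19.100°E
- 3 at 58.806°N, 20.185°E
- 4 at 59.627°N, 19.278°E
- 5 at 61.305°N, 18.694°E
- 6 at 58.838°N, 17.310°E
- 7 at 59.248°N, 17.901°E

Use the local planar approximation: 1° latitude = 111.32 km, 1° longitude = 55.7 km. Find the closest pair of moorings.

Pairwise distances:
1–5: √((0.363·111.32)² + (-0.077·55.7)²) = √(1632.90021 + 18.39466) = 40.636 km
6–7: √((0.410·111.32)² + (0.591·55.7)²) = √(2083.11914 + 1083.64081) = 56.274 km
1–2: √((-0.491·111.32)² + (0.329·55.7)²) = √(2987.51008 + 335.81662) = 57.648 km
4–7: √((-0.379·111.32)² + (-1.377·55.7)²) = √(1780.01973 + 5882.72126) = 87.537 km
2–4: √((-0.824·111.32)² + (0.178·55.7)²) = √(8413.96728 + 98.29929) = 92.262 km
2–5: √((0.854·111.32)² + (-0.406·55.7)²) = √(9037.78773 + 511.40204) = 97.720 km
3–4: √((0.821·111.32)² + (-0.907·55.7)²) = √(8352.81206 + 2552.26030) = 104.427 km
3–7: √((0.442·111.32)² + (-2.284·55.7)²) = √(2420.97851 + 16184.62307) = 136.402 km
4–6: √((-0.789·111.32)² + (-1.968·55.7)²) = √(7714.36888 + 12016.01823) = 140.465 km
1–4: √((-1.315·111.32)² + (0.507·55.7)²) = √(21428.80244 + 797.49195) = 149.085 km
2–7: √((-1.203·111.32)² + (-1.199·55.7)²) = √(17934.02001 + 4460.14273) = 149.647 km
3–6: √((0.032·111.32)² + (-2.875·55.7)²) = √(12.68955 + 25644.01891) = 160.177 km
4–5: √((1.678·111.32)² + (-0.584·55.7)²) = √(34892.35708 + 1058.12283) = 189.606 km
2–3: √((-1.645·111.32)² + (1.085·55.7)²) = √(33533.44714 + 3652.32879) = 192.836 km
1–7: √((-1.694·111.32)² + (-0.870·55.7)²) = √(35560.93795 + 2348.27468) = 194.703 km
2–6: √((-1.613·111.32)² + (-1.790·55.7)²) = √(32241.49194 + 9940.68821) = 205.383 km
5–7: √((-2.057·111.32)² + (-0.793·55.7)²) = √(52434.24014 + 1950.99773) = 233.206 km
1–6: √((-2.104·111.32)² + (-1.461·55.7)²) = √(54857.73425 + 6622.33006) = 247.952 km
1–3: √((-2.136·111.32)² + (1.414·55.7)²) = √(56539.10013 + 6203.10610) = 250.484 km
5–6: √((-2.467·111.32)² + (-1.384·55.7)²) = √(75419.68155 + 5942.68309) = 285.241 km
3–5: √((2.499·111.32)² + (-1.491·55.7)²) = √(77388.94168 + 6897.08657) = 290.321 km
Closest pair: 1–5 at 40.636 km.

1 and 5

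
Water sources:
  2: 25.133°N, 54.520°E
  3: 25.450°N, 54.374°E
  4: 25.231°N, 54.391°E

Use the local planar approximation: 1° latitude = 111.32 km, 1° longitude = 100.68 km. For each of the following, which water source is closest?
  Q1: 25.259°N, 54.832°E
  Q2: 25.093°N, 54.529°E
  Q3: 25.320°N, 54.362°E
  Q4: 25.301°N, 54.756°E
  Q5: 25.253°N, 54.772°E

Q1 at 25.259°N, 54.832°E:
  2: √((-0.126·111.32)² + (-0.312·100.68)²) = √(196.73765 + 986.72380) = 34.401 km
  3: √((0.191·111.32)² + (-0.458·100.68)²) = √(452.07775 + 2126.26490) = 50.777 km
  4: √((-0.028·111.32)² + (-0.441·100.68)²) = √(9.71544 + 1971.34934) = 44.509 km
  → nearest: 2 (34.401 km)
Q2 at 25.093°N, 54.529°E:
  2: √((0.040·111.32)² + (-0.009·100.68)²) = √(19.82743 + 0.82105) = 4.544 km
  3: √((0.357·111.32)² + (-0.155·100.68)²) = √(1579.36616 + 243.52851) = 42.695 km
  4: √((0.138·111.32)² + (-0.138·100.68)²) = √(235.99596 + 193.03879) = 20.713 km
  → nearest: 2 (4.544 km)
Q3 at 25.320°N, 54.362°E:
  2: √((-0.187·111.32)² + (0.158·100.68)²) = √(433.34083 + 253.04665) = 26.199 km
  3: √((0.130·111.32)² + (0.012·100.68)²) = √(209.42721 + 1.45965) = 14.522 km
  4: √((-0.089·111.32)² + (0.029·100.68)²) = √(98.15816 + 8.52476) = 10.329 km
  → nearest: 4 (10.329 km)
Q4 at 25.301°N, 54.756°E:
  2: √((-0.168·111.32)² + (-0.236·100.68)²) = √(349.75583 + 564.56041) = 30.238 km
  3: √((0.149·111.32)² + (-0.382·100.68)²) = √(275.11795 + 1479.15314) = 41.884 km
  4: √((-0.070·111.32)² + (-0.365·100.68)²) = √(60.72150 + 1350.43020) = 37.565 km
  → nearest: 2 (30.238 km)
Q5 at 25.253°N, 54.772°E:
  2: √((-0.120·111.32)² + (-0.252·100.68)²) = √(178.44685 + 643.70591) = 28.673 km
  3: √((0.197·111.32)² + (-0.398·100.68)²) = √(480.92665 + 1605.65619) = 45.679 km
  4: √((-0.022·111.32)² + (-0.381·100.68)²) = √(5.99780 + 1471.41902) = 38.437 km
  → nearest: 2 (28.673 km)

Q1→2; Q2→2; Q3→4; Q4→2; Q5→2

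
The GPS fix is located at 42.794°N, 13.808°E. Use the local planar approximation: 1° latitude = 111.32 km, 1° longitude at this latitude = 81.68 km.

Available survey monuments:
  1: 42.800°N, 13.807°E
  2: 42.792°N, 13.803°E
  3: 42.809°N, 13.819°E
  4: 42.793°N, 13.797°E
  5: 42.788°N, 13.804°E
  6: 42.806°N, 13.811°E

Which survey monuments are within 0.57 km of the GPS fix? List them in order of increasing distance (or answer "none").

Distances from 42.794°N, 13.808°E:
1: 0.673 km
2: 0.465 km
3: 1.896 km
4: 0.905 km
5: 0.744 km
6: 1.358 km
Threshold 0.57 km: 2 (0.465 km) is within range.

2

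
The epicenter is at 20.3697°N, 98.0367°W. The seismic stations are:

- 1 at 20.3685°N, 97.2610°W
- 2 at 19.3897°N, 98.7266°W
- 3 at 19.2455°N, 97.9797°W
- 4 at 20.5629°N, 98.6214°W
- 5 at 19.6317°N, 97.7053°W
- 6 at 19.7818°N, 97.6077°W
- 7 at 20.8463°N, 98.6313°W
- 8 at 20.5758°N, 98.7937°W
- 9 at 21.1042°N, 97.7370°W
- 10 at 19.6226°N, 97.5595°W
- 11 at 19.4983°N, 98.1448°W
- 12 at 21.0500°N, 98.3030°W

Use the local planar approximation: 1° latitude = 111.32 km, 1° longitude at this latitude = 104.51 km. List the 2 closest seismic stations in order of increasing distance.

Distances from 20.3697°N, 98.0367°W:
1: √((-0.0012·111.32)² + (0.7757·104.51)²) = √(0.017845 + 6572.086614) = 81.0685 km
2: √((-0.9800·111.32)² + (-0.6899·104.51)²) = √(11901.413561 + 5198.618948) = 130.7671 km
3: √((-1.1242·111.32)² + (0.0570·104.51)²) = √(15661.507300 + 35.486683) = 125.2876 km
4: √((0.1932·111.32)² + (-0.5847·104.51)²) = √(462.552081 + 3734.065082) = 64.7813 km
5: √((-0.7380·111.32)² + (0.3314·104.51)²) = √(6749.306005 + 1199.556487) = 89.1564 km
6: √((-0.5879·111.32)² + (0.4290·104.51)²) = √(4283.051690 + 2010.158394) = 79.3298 km
7: √((0.4766·111.32)² + (-0.5946·104.51)²) = √(2814.844909 + 3861.584168) = 81.7094 km
8: √((0.2061·111.32)² + (-0.7570·104.51)²) = √(526.383635 + 6259.036072) = 82.3737 km
9: √((0.7345·111.32)² + (0.2997·104.51)²) = √(6685.440001 + 981.045571) = 87.5585 km
10: √((-0.7471·111.32)² + (0.4772·104.51)²) = √(6916.778498 + 2487.233540) = 96.9743 km
11: √((-0.8714·111.32)² + (-0.1081·104.51)²) = √(9409.824130 + 127.634207) = 97.6599 km
12: √((0.6803·111.32)² + (-0.2663·104.51)²) = √(5735.183755 + 774.565285) = 80.6830 km
Sorted: 4 (64.7813 km) < 6 (79.3298 km) < 12 (80.6830 km) < 1 (81.0685 km) < …

4, 6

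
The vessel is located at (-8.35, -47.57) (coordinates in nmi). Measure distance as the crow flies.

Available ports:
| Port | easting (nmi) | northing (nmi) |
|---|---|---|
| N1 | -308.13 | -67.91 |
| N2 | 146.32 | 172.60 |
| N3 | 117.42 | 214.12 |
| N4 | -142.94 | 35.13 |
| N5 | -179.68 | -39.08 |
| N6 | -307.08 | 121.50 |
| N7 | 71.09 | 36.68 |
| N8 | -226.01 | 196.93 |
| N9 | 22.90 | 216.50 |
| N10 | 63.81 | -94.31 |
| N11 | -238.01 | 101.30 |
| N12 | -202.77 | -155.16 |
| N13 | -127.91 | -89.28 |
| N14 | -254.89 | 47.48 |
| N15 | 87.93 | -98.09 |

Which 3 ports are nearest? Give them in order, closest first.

N10, N15, N7

Distances from (-8.35, -47.57):
N1: √((-299.78)² + (-20.34)²) = √(89868.0484 + 413.7156) = 300.47 nmi
N2: √((154.67)² + (220.17)²) = √(23922.8089 + 48474.8289) = 269.07 nmi
N3: √((125.77)² + (261.69)²) = √(15818.0929 + 68481.6561) = 290.34 nmi
N4: √((-134.59)² + (82.70)²) = √(18114.4681 + 6839.2900) = 157.97 nmi
N5: √((-171.33)² + (8.49)²) = √(29353.9689 + 72.0801) = 171.54 nmi
N6: √((-298.73)² + (169.07)²) = √(89239.6129 + 28584.6649) = 343.26 nmi
N7: √((79.44)² + (84.25)²) = √(6310.7136 + 7098.0625) = 115.80 nmi
N8: √((-217.66)² + (244.50)²) = √(47375.8756 + 59780.2500) = 327.35 nmi
N9: √((31.25)² + (264.07)²) = √(976.5625 + 69732.9649) = 265.91 nmi
N10: √((72.16)² + (-46.74)²) = √(5207.0656 + 2184.6276) = 85.97 nmi
N11: √((-229.66)² + (148.87)²) = √(52743.7156 + 22162.2769) = 273.69 nmi
N12: √((-194.42)² + (-107.59)²) = √(37799.1364 + 11575.6081) = 222.20 nmi
N13: √((-119.56)² + (-41.71)²) = √(14294.5936 + 1739.7241) = 126.63 nmi
N14: √((-246.54)² + (95.05)²) = √(60781.9716 + 9034.5025) = 264.23 nmi
N15: √((96.28)² + (-50.52)²) = √(9269.8384 + 2552.2704) = 108.73 nmi
Sorted: N10 (85.97 nmi) < N15 (108.73 nmi) < N7 (115.80 nmi) < N13 (126.63 nmi) < N4 (157.97 nmi) < …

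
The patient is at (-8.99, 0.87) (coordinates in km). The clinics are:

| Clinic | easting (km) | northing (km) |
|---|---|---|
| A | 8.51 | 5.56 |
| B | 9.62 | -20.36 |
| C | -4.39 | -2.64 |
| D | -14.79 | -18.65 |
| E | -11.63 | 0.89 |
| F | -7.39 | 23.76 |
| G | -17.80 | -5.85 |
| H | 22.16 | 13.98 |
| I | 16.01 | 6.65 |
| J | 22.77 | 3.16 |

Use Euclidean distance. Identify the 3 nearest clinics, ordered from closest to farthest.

E, C, G

Distances from (-8.99, 0.87):
A: √((17.50)² + (4.69)²) = √(306.2500 + 21.9961) = 18.12 km
B: √((18.61)² + (-21.23)²) = √(346.3321 + 450.7129) = 28.23 km
C: √((4.60)² + (-3.51)²) = √(21.1600 + 12.3201) = 5.79 km
D: √((-5.80)² + (-19.52)²) = √(33.6400 + 381.0304) = 20.36 km
E: √((-2.64)² + (0.02)²) = √(6.9696 + 0.0004) = 2.64 km
F: √((1.60)² + (22.89)²) = √(2.5600 + 523.9521) = 22.95 km
G: √((-8.81)² + (-6.72)²) = √(77.6161 + 45.1584) = 11.08 km
H: √((31.15)² + (13.11)²) = √(970.3225 + 171.8721) = 33.80 km
I: √((25.00)² + (5.78)²) = √(625.0000 + 33.4084) = 25.66 km
J: √((31.76)² + (2.29)²) = √(1008.6976 + 5.2441) = 31.84 km
Sorted: E (2.64 km) < C (5.79 km) < G (11.08 km) < A (18.12 km) < D (20.36 km) < …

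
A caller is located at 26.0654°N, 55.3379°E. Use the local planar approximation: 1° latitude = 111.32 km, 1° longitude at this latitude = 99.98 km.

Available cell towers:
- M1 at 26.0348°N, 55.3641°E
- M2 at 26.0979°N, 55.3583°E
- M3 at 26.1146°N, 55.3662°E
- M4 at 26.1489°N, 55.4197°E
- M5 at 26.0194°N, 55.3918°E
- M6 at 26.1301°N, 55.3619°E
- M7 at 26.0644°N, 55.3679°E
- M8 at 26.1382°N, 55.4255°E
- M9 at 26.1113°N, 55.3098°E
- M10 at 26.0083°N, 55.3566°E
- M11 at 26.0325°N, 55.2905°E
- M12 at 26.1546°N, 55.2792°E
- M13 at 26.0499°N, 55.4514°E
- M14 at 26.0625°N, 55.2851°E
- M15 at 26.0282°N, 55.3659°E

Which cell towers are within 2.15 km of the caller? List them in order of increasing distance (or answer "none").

Distances from 26.0654°N, 55.3379°E:
M1: 4.2971 km
M2: 4.1532 km
M3: 6.1646 km
M4: 12.3809 km
M5: 7.4339 km
M6: 7.5916 km
M7: 3.0015 km
M8: 11.9324 km
M9: 5.8310 km
M10: 6.6256 km
M11: 5.9893 km
M12: 11.5344 km
M13: 11.4782 km
M14: 5.2888 km
M15: 4.9986 km
Threshold 2.15 km: none within range.

none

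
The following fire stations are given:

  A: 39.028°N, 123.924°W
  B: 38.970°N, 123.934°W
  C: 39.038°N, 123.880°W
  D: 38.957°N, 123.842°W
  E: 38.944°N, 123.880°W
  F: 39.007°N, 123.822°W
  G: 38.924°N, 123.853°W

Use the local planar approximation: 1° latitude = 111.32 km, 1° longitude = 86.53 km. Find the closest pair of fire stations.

E and G

Pairwise distances:
A–B: 6.514 km
A–C: 3.967 km
A–D: 10.621 km
A–E: 10.096 km
A–F: 9.130 km
A–G: 13.106 km
B–C: 8.896 km
B–D: 8.091 km
B–E: 5.496 km
B–F: 10.530 km
B–G: 8.680 km
C–D: 9.598 km
C–E: 10.464 km
C–F: 6.091 km
C–G: 12.904 km
D–E: 3.593 km
D–F: 5.829 km
D–G: 3.795 km
E–F: 8.624 km
E–G: 3.227 km
F–G: 9.621 km
Closest pair: E–G at 3.227 km.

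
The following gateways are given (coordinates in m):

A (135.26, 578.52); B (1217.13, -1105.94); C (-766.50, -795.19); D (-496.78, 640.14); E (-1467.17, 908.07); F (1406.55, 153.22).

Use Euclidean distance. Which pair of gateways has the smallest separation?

Pairwise distances:
A–D: 635.04 m
D–E: 1006.70 m
B–F: 1273.33 m
A–F: 1340.54 m
C–D: 1460.45 m
A–E: 1635.97 m
A–C: 1643.24 m
C–E: 1841.75 m
D–F: 1964.63 m
A–B: 2001.96 m
B–C: 2007.82 m
C–F: 2371.00 m
B–D: 2446.69 m
E–F: 2971.21 m
B–E: 3355.85 m
Closest pair: A–D at 635.04 m.

A and D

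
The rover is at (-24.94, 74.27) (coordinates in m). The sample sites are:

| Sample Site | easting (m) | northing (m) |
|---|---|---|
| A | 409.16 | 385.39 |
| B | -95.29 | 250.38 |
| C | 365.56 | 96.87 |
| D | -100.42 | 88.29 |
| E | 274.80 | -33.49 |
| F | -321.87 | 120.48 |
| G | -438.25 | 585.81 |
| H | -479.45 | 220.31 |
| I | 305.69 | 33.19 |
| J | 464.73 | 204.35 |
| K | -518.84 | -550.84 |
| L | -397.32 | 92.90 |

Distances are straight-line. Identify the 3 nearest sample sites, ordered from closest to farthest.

Distances from (-24.94, 74.27):
A: √((434.10)² + (311.12)²) = √(188442.8100 + 96795.6544) = 534.08 m
B: √((-70.35)² + (176.11)²) = √(4949.1225 + 31014.7321) = 189.64 m
C: √((390.50)² + (22.60)²) = √(152490.2500 + 510.7600) = 391.15 m
D: √((-75.48)² + (14.02)²) = √(5697.2304 + 196.5604) = 76.77 m
E: √((299.74)² + (-107.76)²) = √(89844.0676 + 11612.2176) = 318.52 m
F: √((-296.93)² + (46.21)²) = √(88167.4249 + 2135.3641) = 300.50 m
G: √((-413.31)² + (511.54)²) = √(170825.1561 + 261673.1716) = 657.65 m
H: √((-454.51)² + (146.04)²) = √(206579.3401 + 21327.6816) = 477.40 m
I: √((330.63)² + (-41.08)²) = √(109316.1969 + 1687.5664) = 333.17 m
J: √((489.67)² + (130.08)²) = √(239776.7089 + 16920.8064) = 506.65 m
K: √((-493.90)² + (-625.11)²) = √(243937.2100 + 390762.5121) = 796.68 m
L: √((-372.38)² + (18.63)²) = √(138666.8644 + 347.0769) = 372.85 m
Sorted: D (76.77 m) < B (189.64 m) < F (300.50 m) < E (318.52 m) < I (333.17 m) < …

D, B, F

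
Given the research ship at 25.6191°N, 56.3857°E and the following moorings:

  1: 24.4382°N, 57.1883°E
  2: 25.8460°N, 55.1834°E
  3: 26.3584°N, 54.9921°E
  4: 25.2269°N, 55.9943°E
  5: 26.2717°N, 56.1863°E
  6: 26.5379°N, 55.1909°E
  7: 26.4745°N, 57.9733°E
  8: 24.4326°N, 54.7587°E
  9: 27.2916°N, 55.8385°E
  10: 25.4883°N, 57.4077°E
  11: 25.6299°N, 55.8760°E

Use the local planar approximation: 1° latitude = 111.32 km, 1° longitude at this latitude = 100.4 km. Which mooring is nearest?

11

Distances from 25.6191°N, 56.3857°E:
1: √((-1.1809·111.32)² + (0.8026·100.4)²) = √(17281.150026 + 6493.304007) = 154.1897 km
2: √((0.2269·111.32)² + (-1.2023·100.4)²) = √(637.992226 + 14571.126207) = 123.3253 km
3: √((0.7393·111.32)² + (-1.3936·100.4)²) = √(6773.104991 + 19576.890016) = 162.3268 km
4: √((-0.3922·111.32)² + (-0.3914·100.4)²) = √(1906.169753 + 1544.219628) = 58.7400 km
5: √((0.6526·111.32)² + (-0.1994·100.4)²) = √(5277.649376 + 400.790790) = 75.3554 km
6: √((0.9188·111.32)² + (-1.1948·100.4)²) = √(10461.365322 + 14389.902571) = 157.6428 km
7: √((0.8554·111.32)² + (1.5876·100.4)²) = √(9067.444106 + 25406.778777) = 185.6724 km
8: √((-1.1865·111.32)² + (-1.6270·100.4)²) = √(17445.438110 + 26683.483861) = 210.0689 km
9: √((1.6725·111.32)² + (-0.5472·100.4)²) = √(34663.997779 + 3018.280536) = 194.1192 km
10: √((-0.1308·111.32)² + (1.0220·100.4)²) = √(212.012703 + 10528.565837) = 103.6368 km
11: √((0.0108·111.32)² + (-0.5097·100.4)²) = √(1.445419 + 2618.765994) = 51.1880 km
Minimum: 11 at 51.1880 km.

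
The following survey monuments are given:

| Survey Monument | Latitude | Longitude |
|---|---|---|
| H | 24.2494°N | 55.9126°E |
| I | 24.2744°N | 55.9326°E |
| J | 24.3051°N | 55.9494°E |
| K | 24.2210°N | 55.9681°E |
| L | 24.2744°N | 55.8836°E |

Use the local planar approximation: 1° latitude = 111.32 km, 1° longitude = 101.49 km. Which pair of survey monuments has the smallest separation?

H and I

Pairwise distances:
H–I: √((0.0250·111.32)² + (0.0200·101.49)²) = √(7.745089 + 4.120088) = 3.4446 km
H–J: √((0.0557·111.32)² + (0.0368·101.49)²) = √(38.446498 + 13.948970) = 7.2385 km
H–K: √((-0.0284·111.32)² + (0.0555·101.49)²) = √(9.995006 + 31.727253) = 6.4593 km
H–L: √((0.0250·111.32)² + (-0.0290·101.49)²) = √(7.745089 + 8.662485) = 4.0506 km
I–J: √((0.0307·111.32)² + (0.0168·101.49)²) = √(11.679470 + 2.907134) = 3.8192 km
I–K: √((-0.0534·111.32)² + (0.0355·101.49)²) = √(35.336938 + 12.980852) = 6.9511 km
I–L: √((0.0000·111.32)² + (-0.0490·101.49)²) = √(0.000000 + 24.730828) = 4.9730 km
J–K: √((-0.0841·111.32)² + (0.0187·101.49)²) = √(87.647269 + 3.601884) = 9.5524 km
J–L: √((-0.0307·111.32)² + (-0.0658·101.49)²) = √(11.679470 + 44.596245) = 7.5017 km
K–L: √((0.0534·111.32)² + (-0.0845·101.49)²) = √(35.336938 + 73.546147) = 10.4347 km
Closest pair: H–I at 3.4446 km.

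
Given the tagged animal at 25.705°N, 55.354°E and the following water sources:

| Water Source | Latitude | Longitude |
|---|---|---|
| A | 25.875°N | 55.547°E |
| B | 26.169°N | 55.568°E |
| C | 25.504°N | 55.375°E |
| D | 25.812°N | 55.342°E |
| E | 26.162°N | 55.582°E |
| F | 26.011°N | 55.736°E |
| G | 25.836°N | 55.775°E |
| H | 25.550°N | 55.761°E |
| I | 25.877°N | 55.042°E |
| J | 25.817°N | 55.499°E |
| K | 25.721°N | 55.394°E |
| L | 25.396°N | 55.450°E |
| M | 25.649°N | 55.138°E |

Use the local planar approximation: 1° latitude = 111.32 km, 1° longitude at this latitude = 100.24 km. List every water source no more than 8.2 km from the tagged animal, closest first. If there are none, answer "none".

Distances from 25.705°N, 55.354°E:
A: √((0.170·111.32)² + (0.193·100.24)²) = √(358.13292 + 374.28010) = 27.063 km
B: √((0.464·111.32)² + (0.214·100.24)²) = √(2667.97869 + 460.16085) = 55.930 km
C: √((-0.201·111.32)² + (0.021·100.24)²) = √(500.65495 + 4.43119) = 22.474 km
D: √((0.107·111.32)² + (-0.012·100.24)²) = √(141.87764 + 1.44692) = 11.972 km
E: √((0.457·111.32)² + (0.228·100.24)²) = √(2588.08655 + 522.33823) = 55.771 km
F: √((0.306·111.32)² + (0.382·100.24)²) = √(1160.35065 + 1466.25276) = 51.250 km
G: √((0.131·111.32)² + (0.421·100.24)²) = √(212.66156 + 1780.92778) = 44.650 km
H: √((-0.155·111.32)² + (0.407·100.24)²) = √(297.72122 + 1664.45069) = 44.296 km
I: √((0.172·111.32)² + (-0.312·100.24)²) = √(366.60914 + 978.11812) = 36.671 km
J: √((0.112·111.32)² + (0.145·100.24)²) = √(155.44703 + 211.26041) = 19.150 km
K: √((0.016·111.32)² + (0.040·100.24)²) = √(3.17239 + 16.07689) = 4.387 km
L: √((-0.309·111.32)² + (0.096·100.24)²) = √(1183.21415 + 92.60290) = 35.719 km
M: √((-0.056·111.32)² + (-0.216·100.24)²) = √(38.86176 + 468.80218) = 22.531 km
Threshold 8.2 km: K (4.387 km) is within range.

K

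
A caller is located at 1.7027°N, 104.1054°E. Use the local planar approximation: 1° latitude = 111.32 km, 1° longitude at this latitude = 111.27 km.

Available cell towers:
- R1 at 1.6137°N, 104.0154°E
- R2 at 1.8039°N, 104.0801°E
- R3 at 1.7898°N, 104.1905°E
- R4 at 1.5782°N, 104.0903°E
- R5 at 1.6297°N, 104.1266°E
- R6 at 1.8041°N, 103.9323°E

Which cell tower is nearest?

Distances from 1.7027°N, 104.1054°E:
R1: √((-0.0890·111.32)² + (-0.0900·111.27)²) = √(98.158160 + 100.286204) = 14.0870 km
R2: √((0.1012·111.32)² + (-0.0253·111.27)²) = √(126.913383 + 7.924963) = 11.6120 km
R3: √((0.0871·111.32)² + (0.0851·111.27)²) = √(94.011873 + 89.663419) = 13.5527 km
R4: √((-0.1245·111.32)² + (-0.0151·111.27)²) = √(192.081305 + 2.822995) = 13.9608 km
R5: √((-0.0730·111.32)² + (0.0212·111.27)²) = √(66.037727 + 5.564522) = 8.4618 km
R6: √((0.1014·111.32)² + (-0.1731·111.27)²) = √(127.415512 + 370.979842) = 22.3248 km
Minimum: R5 at 8.4618 km.

R5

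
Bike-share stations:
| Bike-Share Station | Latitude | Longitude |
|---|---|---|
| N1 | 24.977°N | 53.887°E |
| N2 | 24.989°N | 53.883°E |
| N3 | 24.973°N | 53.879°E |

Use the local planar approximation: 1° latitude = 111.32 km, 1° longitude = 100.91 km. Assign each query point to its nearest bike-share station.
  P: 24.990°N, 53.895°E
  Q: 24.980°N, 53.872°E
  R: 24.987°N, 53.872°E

P at 24.990°N, 53.895°E:
  N1: √((-0.013·111.32)² + (-0.008·100.91)²) = √(2.09427 + 0.65170) = 1.657 km
  N2: √((-0.001·111.32)² + (-0.012·100.91)²) = √(0.01239 + 1.46633) = 1.216 km
  N3: √((-0.017·111.32)² + (-0.016·100.91)²) = √(3.58133 + 2.60680) = 2.488 km
  → nearest: N2 (1.216 km)
Q at 24.980°N, 53.872°E:
  N1: √((-0.003·111.32)² + (0.015·100.91)²) = √(0.11153 + 2.29114) = 1.550 km
  N2: √((0.009·111.32)² + (0.011·100.91)²) = √(1.00376 + 1.23212) = 1.495 km
  N3: √((-0.007·111.32)² + (0.007·100.91)²) = √(0.60721 + 0.49896) = 1.052 km
  → nearest: N3 (1.052 km)
R at 24.987°N, 53.872°E:
  N1: √((-0.010·111.32)² + (0.015·100.91)²) = √(1.23921 + 2.29114) = 1.879 km
  N2: √((0.002·111.32)² + (0.011·100.91)²) = √(0.04957 + 1.23212) = 1.132 km
  N3: √((-0.014·111.32)² + (0.007·100.91)²) = √(2.42886 + 0.49896) = 1.711 km
  → nearest: N2 (1.132 km)

P→N2; Q→N3; R→N2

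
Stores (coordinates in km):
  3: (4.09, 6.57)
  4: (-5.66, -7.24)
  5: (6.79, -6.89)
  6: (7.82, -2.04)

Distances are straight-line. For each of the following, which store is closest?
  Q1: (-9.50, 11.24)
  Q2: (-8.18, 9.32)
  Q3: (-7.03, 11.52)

Q1→3; Q2→3; Q3→3

Q1 at (-9.50, 11.24):
  3: √((13.59)² + (-4.67)²) = √(184.6881 + 21.8089) = 14.37 km
  4: √((3.84)² + (-18.48)²) = √(14.7456 + 341.5104) = 18.87 km
  5: √((16.29)² + (-18.13)²) = √(265.3641 + 328.6969) = 24.37 km
  6: √((17.32)² + (-13.28)²) = √(299.9824 + 176.3584) = 21.83 km
  → nearest: 3 (14.37 km)
Q2 at (-8.18, 9.32):
  3: √((12.27)² + (-2.75)²) = √(150.5529 + 7.5625) = 12.57 km
  4: √((2.52)² + (-16.56)²) = √(6.3504 + 274.2336) = 16.75 km
  5: √((14.97)² + (-16.21)²) = √(224.1009 + 262.7641) = 22.07 km
  6: √((16.00)² + (-11.36)²) = √(256.0000 + 129.0496) = 19.62 km
  → nearest: 3 (12.57 km)
Q3 at (-7.03, 11.52):
  3: √((11.12)² + (-4.95)²) = √(123.6544 + 24.5025) = 12.17 km
  4: √((1.37)² + (-18.76)²) = √(1.8769 + 351.9376) = 18.81 km
  5: √((13.82)² + (-18.41)²) = √(190.9924 + 338.9281) = 23.02 km
  6: √((14.85)² + (-13.56)²) = √(220.5225 + 183.8736) = 20.11 km
  → nearest: 3 (12.17 km)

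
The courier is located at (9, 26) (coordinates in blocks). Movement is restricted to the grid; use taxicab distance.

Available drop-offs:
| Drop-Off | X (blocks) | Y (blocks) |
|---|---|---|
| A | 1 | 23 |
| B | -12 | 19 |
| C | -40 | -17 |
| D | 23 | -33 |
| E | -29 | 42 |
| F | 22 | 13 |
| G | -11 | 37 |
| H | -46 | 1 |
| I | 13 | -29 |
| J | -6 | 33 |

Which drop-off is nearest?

Distances from (9, 26):
A: |-8| + |-3| = 8 + 3 = 11 blocks
B: |-21| + |-7| = 21 + 7 = 28 blocks
C: |-49| + |-43| = 49 + 43 = 92 blocks
D: |14| + |-59| = 14 + 59 = 73 blocks
E: |-38| + |16| = 38 + 16 = 54 blocks
F: |13| + |-13| = 13 + 13 = 26 blocks
G: |-20| + |11| = 20 + 11 = 31 blocks
H: |-55| + |-25| = 55 + 25 = 80 blocks
I: |4| + |-55| = 4 + 55 = 59 blocks
J: |-15| + |7| = 15 + 7 = 22 blocks
Minimum: A at 11 blocks.

A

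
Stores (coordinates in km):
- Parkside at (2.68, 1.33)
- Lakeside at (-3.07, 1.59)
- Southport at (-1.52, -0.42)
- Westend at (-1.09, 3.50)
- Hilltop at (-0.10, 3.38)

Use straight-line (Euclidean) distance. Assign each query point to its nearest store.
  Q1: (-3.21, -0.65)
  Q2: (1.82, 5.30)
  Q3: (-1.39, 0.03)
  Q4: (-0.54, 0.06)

Q1→Southport; Q2→Hilltop; Q3→Southport; Q4→Southport

Q1 at (-3.21, -0.65):
  Parkside: √((5.89)² + (1.98)²) = √(34.69210 + 3.92040) = 6.214 km
  Lakeside: √((0.14)² + (2.24)²) = √(0.01960 + 5.01760) = 2.244 km
  Southport: √((1.69)² + (0.23)²) = √(2.85610 + 0.05290) = 1.706 km
  Westend: √((2.12)² + (4.15)²) = √(4.49440 + 17.22250) = 4.660 km
  Hilltop: √((3.11)² + (4.03)²) = √(9.67210 + 16.24090) = 5.090 km
  → nearest: Southport (1.706 km)
Q2 at (1.82, 5.30):
  Parkside: √((0.86)² + (-3.97)²) = √(0.73960 + 15.76090) = 4.062 km
  Lakeside: √((-4.89)² + (-3.71)²) = √(23.91210 + 13.76410) = 6.138 km
  Southport: √((-3.34)² + (-5.72)²) = √(11.15560 + 32.71840) = 6.624 km
  Westend: √((-2.91)² + (-1.80)²) = √(8.46810 + 3.24000) = 3.422 km
  Hilltop: √((-1.92)² + (-1.92)²) = √(3.68640 + 3.68640) = 2.715 km
  → nearest: Hilltop (2.715 km)
Q3 at (-1.39, 0.03):
  Parkside: √((4.07)² + (1.30)²) = √(16.56490 + 1.69000) = 4.273 km
  Lakeside: √((-1.68)² + (1.56)²) = √(2.82240 + 2.43360) = 2.293 km
  Southport: √((-0.13)² + (-0.45)²) = √(0.01690 + 0.20250) = 0.468 km
  Westend: √((0.30)² + (3.47)²) = √(0.09000 + 12.04090) = 3.483 km
  Hilltop: √((1.29)² + (3.35)²) = √(1.66410 + 11.22250) = 3.590 km
  → nearest: Southport (0.468 km)
Q4 at (-0.54, 0.06):
  Parkside: √((3.22)² + (1.27)²) = √(10.36840 + 1.61290) = 3.461 km
  Lakeside: √((-2.53)² + (1.53)²) = √(6.40090 + 2.34090) = 2.957 km
  Southport: √((-0.98)² + (-0.48)²) = √(0.96040 + 0.23040) = 1.091 km
  Westend: √((-0.55)² + (3.44)²) = √(0.30250 + 11.83360) = 3.484 km
  Hilltop: √((0.44)² + (3.32)²) = √(0.19360 + 11.02240) = 3.349 km
  → nearest: Southport (1.091 km)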